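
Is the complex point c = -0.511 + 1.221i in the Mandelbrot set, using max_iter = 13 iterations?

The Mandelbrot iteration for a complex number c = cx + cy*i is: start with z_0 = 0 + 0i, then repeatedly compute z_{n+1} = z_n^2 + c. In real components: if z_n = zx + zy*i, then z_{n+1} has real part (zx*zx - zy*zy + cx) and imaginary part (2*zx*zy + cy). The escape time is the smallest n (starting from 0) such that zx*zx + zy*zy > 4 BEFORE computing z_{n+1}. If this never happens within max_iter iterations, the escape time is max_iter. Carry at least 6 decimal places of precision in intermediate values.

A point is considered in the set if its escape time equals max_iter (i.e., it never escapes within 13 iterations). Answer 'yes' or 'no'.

Answer: no

Derivation:
z_0 = 0 + 0i, c = -0.5110 + 1.2210i
Iter 1: z = -0.5110 + 1.2210i, |z|^2 = 1.7520
Iter 2: z = -1.7407 + -0.0269i, |z|^2 = 3.0308
Iter 3: z = 2.5184 + 1.3145i, |z|^2 = 8.0702
Escaped at iteration 3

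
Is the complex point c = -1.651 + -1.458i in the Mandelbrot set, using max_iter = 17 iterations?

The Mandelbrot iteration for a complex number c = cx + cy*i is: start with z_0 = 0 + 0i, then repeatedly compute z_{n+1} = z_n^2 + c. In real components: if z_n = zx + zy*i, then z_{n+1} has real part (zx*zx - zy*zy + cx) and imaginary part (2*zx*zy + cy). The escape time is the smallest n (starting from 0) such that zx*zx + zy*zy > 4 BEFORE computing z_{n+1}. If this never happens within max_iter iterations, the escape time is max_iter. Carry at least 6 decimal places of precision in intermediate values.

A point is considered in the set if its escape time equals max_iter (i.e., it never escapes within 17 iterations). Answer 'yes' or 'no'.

z_0 = 0 + 0i, c = -1.6510 + -1.4580i
Iter 1: z = -1.6510 + -1.4580i, |z|^2 = 4.8516
Escaped at iteration 1

Answer: no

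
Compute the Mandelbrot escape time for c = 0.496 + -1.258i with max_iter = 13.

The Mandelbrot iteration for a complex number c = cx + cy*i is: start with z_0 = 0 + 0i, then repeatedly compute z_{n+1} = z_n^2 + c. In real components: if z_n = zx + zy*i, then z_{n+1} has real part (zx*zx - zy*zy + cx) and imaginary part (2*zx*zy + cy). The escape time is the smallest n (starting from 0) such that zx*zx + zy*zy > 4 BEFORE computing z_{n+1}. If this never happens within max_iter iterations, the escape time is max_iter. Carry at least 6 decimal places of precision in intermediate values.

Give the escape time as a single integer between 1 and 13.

Answer: 2

Derivation:
z_0 = 0 + 0i, c = 0.4960 + -1.2580i
Iter 1: z = 0.4960 + -1.2580i, |z|^2 = 1.8286
Iter 2: z = -0.8405 + -2.5059i, |z|^2 = 6.9862
Escaped at iteration 2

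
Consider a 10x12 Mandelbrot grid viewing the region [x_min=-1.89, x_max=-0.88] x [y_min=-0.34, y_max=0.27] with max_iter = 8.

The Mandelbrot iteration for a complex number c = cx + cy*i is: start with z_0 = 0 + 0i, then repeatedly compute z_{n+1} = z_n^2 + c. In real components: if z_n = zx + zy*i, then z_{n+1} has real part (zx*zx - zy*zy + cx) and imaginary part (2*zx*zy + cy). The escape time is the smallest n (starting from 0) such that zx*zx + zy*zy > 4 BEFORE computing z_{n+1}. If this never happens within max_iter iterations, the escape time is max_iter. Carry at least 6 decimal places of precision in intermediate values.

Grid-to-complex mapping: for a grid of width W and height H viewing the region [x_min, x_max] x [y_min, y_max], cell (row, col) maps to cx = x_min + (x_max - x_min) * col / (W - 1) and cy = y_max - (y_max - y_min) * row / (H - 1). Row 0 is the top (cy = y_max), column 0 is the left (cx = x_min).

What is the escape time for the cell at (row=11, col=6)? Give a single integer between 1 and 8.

z_0 = 0 + 0i, c = -1.2167 + -0.3400i
Iter 1: z = -1.2167 + -0.3400i, |z|^2 = 1.5959
Iter 2: z = 0.1480 + 0.4873i, |z|^2 = 0.2594
Iter 3: z = -1.4323 + -0.1957i, |z|^2 = 2.0897
Iter 4: z = 0.7964 + 0.2207i, |z|^2 = 0.6829
Iter 5: z = -0.6312 + 0.0115i, |z|^2 = 0.3985
Iter 6: z = -0.8184 + -0.3545i, |z|^2 = 0.7955
Iter 7: z = -0.6725 + 0.2403i, |z|^2 = 0.5101

Answer: 8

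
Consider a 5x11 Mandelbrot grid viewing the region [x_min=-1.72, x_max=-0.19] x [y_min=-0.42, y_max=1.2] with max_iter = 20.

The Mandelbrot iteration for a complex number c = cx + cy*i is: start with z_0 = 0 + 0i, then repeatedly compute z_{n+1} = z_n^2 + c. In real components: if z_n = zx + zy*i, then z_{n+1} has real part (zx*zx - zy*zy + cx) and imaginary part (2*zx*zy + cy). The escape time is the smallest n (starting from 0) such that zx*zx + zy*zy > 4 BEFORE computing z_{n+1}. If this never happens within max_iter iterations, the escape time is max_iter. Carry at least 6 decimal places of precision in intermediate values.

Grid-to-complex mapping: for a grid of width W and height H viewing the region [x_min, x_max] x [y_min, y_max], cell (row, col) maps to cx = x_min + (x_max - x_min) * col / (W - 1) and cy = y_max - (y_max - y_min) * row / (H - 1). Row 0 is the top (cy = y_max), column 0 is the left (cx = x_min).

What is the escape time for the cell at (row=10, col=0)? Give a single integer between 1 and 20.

Answer: 3

Derivation:
z_0 = 0 + 0i, c = -1.7200 + -0.4200i
Iter 1: z = -1.7200 + -0.4200i, |z|^2 = 3.1348
Iter 2: z = 1.0620 + 1.0248i, |z|^2 = 2.1781
Iter 3: z = -1.6424 + 1.7567i, |z|^2 = 5.7833
Escaped at iteration 3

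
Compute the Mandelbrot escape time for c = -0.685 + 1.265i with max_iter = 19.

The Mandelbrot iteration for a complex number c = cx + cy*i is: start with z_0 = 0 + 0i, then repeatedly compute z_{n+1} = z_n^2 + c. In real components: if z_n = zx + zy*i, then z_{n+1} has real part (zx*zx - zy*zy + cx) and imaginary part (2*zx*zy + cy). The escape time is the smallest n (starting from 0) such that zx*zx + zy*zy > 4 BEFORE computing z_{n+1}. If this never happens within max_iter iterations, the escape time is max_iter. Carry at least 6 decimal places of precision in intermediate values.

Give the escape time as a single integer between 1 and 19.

z_0 = 0 + 0i, c = -0.6850 + 1.2650i
Iter 1: z = -0.6850 + 1.2650i, |z|^2 = 2.0694
Iter 2: z = -1.8160 + -0.4681i, |z|^2 = 3.5169
Iter 3: z = 2.3938 + 2.9650i, |z|^2 = 14.5212
Escaped at iteration 3

Answer: 3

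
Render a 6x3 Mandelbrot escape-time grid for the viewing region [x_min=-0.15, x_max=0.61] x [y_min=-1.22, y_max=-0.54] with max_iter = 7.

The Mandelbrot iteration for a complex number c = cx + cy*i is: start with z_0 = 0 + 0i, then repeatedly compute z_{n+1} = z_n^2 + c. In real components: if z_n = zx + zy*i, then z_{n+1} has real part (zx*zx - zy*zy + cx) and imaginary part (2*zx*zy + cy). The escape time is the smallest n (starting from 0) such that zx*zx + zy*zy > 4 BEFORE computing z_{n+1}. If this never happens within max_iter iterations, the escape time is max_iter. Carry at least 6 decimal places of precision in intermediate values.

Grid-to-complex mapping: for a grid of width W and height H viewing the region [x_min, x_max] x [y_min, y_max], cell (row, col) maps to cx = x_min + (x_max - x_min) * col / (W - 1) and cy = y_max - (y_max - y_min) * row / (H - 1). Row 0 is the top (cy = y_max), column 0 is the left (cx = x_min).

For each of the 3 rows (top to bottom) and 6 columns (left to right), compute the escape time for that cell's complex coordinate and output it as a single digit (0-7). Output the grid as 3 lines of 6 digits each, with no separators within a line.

Answer: 777753
775433
332222

Derivation:
(row=0, col=0): c = -0.1500 + -0.5400i → escape time 7
(row=0, col=1): c = 0.0020 + -0.5400i → escape time 7
(row=0, col=2): c = 0.1540 + -0.5400i → escape time 7
(row=0, col=3): c = 0.3060 + -0.5400i → escape time 7
(row=0, col=4): c = 0.4580 + -0.5400i → escape time 5
(row=0, col=5): c = 0.6100 + -0.5400i → escape time 3
(row=1, col=0): c = -0.1500 + -0.8800i → escape time 7
(row=1, col=1): c = 0.0020 + -0.8800i → escape time 7
(row=1, col=2): c = 0.1540 + -0.8800i → escape time 5
(row=1, col=3): c = 0.3060 + -0.8800i → escape time 4
(row=1, col=4): c = 0.4580 + -0.8800i → escape time 3
(row=1, col=5): c = 0.6100 + -0.8800i → escape time 3
(row=2, col=0): c = -0.1500 + -1.2200i → escape time 3
(row=2, col=1): c = 0.0020 + -1.2200i → escape time 3
(row=2, col=2): c = 0.1540 + -1.2200i → escape time 2
(row=2, col=3): c = 0.3060 + -1.2200i → escape time 2
(row=2, col=4): c = 0.4580 + -1.2200i → escape time 2
(row=2, col=5): c = 0.6100 + -1.2200i → escape time 2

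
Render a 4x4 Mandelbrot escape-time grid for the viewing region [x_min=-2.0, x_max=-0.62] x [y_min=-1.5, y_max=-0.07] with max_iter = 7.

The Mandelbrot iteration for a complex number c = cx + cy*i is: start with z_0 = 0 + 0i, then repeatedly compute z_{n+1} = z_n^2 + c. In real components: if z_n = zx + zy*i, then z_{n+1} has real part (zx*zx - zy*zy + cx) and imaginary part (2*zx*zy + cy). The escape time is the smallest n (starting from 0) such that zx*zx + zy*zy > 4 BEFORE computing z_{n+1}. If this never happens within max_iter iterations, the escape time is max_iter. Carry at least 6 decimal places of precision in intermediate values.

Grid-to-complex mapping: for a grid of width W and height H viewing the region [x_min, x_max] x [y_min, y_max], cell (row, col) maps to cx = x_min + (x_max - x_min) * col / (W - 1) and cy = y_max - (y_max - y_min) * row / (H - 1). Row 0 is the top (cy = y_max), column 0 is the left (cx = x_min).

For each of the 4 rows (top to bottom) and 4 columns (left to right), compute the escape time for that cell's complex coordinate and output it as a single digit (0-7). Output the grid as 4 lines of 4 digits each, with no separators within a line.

(row=0, col=0): c = -2.0000 + -0.0700i → escape time 1
(row=0, col=1): c = -1.5400 + -0.0700i → escape time 7
(row=0, col=2): c = -1.0800 + -0.0700i → escape time 7
(row=0, col=3): c = -0.6200 + -0.0700i → escape time 7
(row=1, col=0): c = -2.0000 + -0.5467i → escape time 1
(row=1, col=1): c = -1.5400 + -0.5467i → escape time 3
(row=1, col=2): c = -1.0800 + -0.5467i → escape time 5
(row=1, col=3): c = -0.6200 + -0.5467i → escape time 7
(row=2, col=0): c = -2.0000 + -1.0233i → escape time 1
(row=2, col=1): c = -1.5400 + -1.0233i → escape time 2
(row=2, col=2): c = -1.0800 + -1.0233i → escape time 3
(row=2, col=3): c = -0.6200 + -1.0233i → escape time 4
(row=3, col=0): c = -2.0000 + -1.5000i → escape time 1
(row=3, col=1): c = -1.5400 + -1.5000i → escape time 1
(row=3, col=2): c = -1.0800 + -1.5000i → escape time 2
(row=3, col=3): c = -0.6200 + -1.5000i → escape time 2

Answer: 1777
1357
1234
1122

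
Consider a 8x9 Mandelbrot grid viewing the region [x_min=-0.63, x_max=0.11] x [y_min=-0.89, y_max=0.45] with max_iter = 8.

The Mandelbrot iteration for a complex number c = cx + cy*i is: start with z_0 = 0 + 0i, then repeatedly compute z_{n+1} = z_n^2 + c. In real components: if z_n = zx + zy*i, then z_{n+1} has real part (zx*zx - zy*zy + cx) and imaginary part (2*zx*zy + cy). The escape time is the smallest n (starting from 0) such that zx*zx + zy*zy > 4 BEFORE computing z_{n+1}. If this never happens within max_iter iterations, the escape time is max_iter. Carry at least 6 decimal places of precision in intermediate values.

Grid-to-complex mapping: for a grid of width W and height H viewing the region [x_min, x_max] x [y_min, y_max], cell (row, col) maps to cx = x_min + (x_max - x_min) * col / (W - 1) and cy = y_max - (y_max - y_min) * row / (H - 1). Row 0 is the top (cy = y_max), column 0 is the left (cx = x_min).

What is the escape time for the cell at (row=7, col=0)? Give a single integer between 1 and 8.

z_0 = 0 + 0i, c = -0.6300 + -0.7225i
Iter 1: z = -0.6300 + -0.7225i, |z|^2 = 0.9189
Iter 2: z = -0.7551 + 0.1879i, |z|^2 = 0.6055
Iter 3: z = -0.0951 + -1.0062i, |z|^2 = 1.0215
Iter 4: z = -1.6334 + -0.5311i, |z|^2 = 2.9500
Iter 5: z = 1.7558 + 1.0125i, |z|^2 = 4.1082
Escaped at iteration 5

Answer: 5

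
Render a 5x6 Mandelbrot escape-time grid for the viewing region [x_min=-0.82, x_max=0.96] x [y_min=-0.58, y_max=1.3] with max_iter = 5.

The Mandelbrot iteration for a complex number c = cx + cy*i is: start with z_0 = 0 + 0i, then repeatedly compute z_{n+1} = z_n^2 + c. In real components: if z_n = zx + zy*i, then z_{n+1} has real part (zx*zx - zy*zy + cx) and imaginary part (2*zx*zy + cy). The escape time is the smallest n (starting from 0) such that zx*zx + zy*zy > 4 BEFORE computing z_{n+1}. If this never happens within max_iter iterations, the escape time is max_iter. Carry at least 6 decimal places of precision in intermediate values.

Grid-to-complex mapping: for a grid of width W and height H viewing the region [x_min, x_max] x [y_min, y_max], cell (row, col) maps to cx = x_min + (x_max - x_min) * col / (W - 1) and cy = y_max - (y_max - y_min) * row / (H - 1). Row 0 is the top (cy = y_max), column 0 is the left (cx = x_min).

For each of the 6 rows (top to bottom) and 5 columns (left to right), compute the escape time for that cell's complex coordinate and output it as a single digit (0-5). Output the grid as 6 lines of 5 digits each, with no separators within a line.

(row=0, col=0): c = -0.8200 + 1.3000i → escape time 2
(row=0, col=1): c = -0.3750 + 1.3000i → escape time 3
(row=0, col=2): c = 0.0700 + 1.3000i → escape time 2
(row=0, col=3): c = 0.5150 + 1.3000i → escape time 2
(row=0, col=4): c = 0.9600 + 1.3000i → escape time 2
(row=1, col=0): c = -0.8200 + 0.9240i → escape time 3
(row=1, col=1): c = -0.3750 + 0.9240i → escape time 5
(row=1, col=2): c = 0.0700 + 0.9240i → escape time 5
(row=1, col=3): c = 0.5150 + 0.9240i → escape time 3
(row=1, col=4): c = 0.9600 + 0.9240i → escape time 2
(row=2, col=0): c = -0.8200 + 0.5480i → escape time 5
(row=2, col=1): c = -0.3750 + 0.5480i → escape time 5
(row=2, col=2): c = 0.0700 + 0.5480i → escape time 5
(row=2, col=3): c = 0.5150 + 0.5480i → escape time 4
(row=2, col=4): c = 0.9600 + 0.5480i → escape time 2
(row=3, col=0): c = -0.8200 + 0.1720i → escape time 5
(row=3, col=1): c = -0.3750 + 0.1720i → escape time 5
(row=3, col=2): c = 0.0700 + 0.1720i → escape time 5
(row=3, col=3): c = 0.5150 + 0.1720i → escape time 5
(row=3, col=4): c = 0.9600 + 0.1720i → escape time 3
(row=4, col=0): c = -0.8200 + -0.2040i → escape time 5
(row=4, col=1): c = -0.3750 + -0.2040i → escape time 5
(row=4, col=2): c = 0.0700 + -0.2040i → escape time 5
(row=4, col=3): c = 0.5150 + -0.2040i → escape time 5
(row=4, col=4): c = 0.9600 + -0.2040i → escape time 3
(row=5, col=0): c = -0.8200 + -0.5800i → escape time 5
(row=5, col=1): c = -0.3750 + -0.5800i → escape time 5
(row=5, col=2): c = 0.0700 + -0.5800i → escape time 5
(row=5, col=3): c = 0.5150 + -0.5800i → escape time 4
(row=5, col=4): c = 0.9600 + -0.5800i → escape time 2

Answer: 23222
35532
55542
55553
55553
55542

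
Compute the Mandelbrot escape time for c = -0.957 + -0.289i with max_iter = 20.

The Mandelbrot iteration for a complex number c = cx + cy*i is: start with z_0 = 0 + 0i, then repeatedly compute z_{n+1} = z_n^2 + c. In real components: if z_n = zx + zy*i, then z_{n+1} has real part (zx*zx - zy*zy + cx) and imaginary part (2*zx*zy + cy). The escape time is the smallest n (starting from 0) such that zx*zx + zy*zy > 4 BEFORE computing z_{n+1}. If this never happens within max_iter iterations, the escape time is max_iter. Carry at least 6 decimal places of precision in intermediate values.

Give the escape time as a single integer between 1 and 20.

z_0 = 0 + 0i, c = -0.9570 + -0.2890i
Iter 1: z = -0.9570 + -0.2890i, |z|^2 = 0.9994
Iter 2: z = -0.1247 + 0.2641i, |z|^2 = 0.0853
Iter 3: z = -1.0112 + -0.3549i, |z|^2 = 1.1485
Iter 4: z = -0.0603 + 0.4287i, |z|^2 = 0.1874
Iter 5: z = -1.1371 + -0.3407i, |z|^2 = 1.4092
Iter 6: z = 0.2200 + 0.4859i, |z|^2 = 0.2845
Iter 7: z = -1.1447 + -0.0752i, |z|^2 = 1.3161
Iter 8: z = 0.3478 + -0.1168i, |z|^2 = 0.1346
Iter 9: z = -0.8497 + -0.3703i, |z|^2 = 0.8591
Iter 10: z = -0.3721 + 0.3402i, |z|^2 = 0.2542
Iter 11: z = -0.9343 + -0.5422i, |z|^2 = 1.1669
Iter 12: z = -0.3780 + 0.7241i, |z|^2 = 0.6672
Iter 13: z = -1.3384 + -0.8365i, |z|^2 = 2.4910
Iter 14: z = 0.1347 + 1.9501i, |z|^2 = 3.8210
Iter 15: z = -4.7418 + 0.2362i, |z|^2 = 22.5400
Escaped at iteration 15

Answer: 15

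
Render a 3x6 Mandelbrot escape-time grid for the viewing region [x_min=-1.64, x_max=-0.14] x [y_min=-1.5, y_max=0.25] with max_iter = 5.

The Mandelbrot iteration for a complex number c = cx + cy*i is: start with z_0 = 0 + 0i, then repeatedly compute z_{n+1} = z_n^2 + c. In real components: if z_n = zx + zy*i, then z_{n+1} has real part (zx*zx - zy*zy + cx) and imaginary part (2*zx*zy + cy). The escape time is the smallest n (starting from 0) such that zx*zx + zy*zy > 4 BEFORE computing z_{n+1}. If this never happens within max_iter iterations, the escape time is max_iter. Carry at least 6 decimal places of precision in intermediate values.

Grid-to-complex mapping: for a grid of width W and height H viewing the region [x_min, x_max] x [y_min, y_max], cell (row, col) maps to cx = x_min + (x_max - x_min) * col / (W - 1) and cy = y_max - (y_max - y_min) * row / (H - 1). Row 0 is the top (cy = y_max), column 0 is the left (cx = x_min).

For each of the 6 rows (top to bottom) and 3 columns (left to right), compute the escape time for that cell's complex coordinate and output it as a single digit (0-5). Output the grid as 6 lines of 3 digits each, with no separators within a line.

Answer: 455
555
355
345
135
122

Derivation:
(row=0, col=0): c = -1.6400 + 0.2500i → escape time 4
(row=0, col=1): c = -0.8900 + 0.2500i → escape time 5
(row=0, col=2): c = -0.1400 + 0.2500i → escape time 5
(row=1, col=0): c = -1.6400 + -0.1000i → escape time 5
(row=1, col=1): c = -0.8900 + -0.1000i → escape time 5
(row=1, col=2): c = -0.1400 + -0.1000i → escape time 5
(row=2, col=0): c = -1.6400 + -0.4500i → escape time 3
(row=2, col=1): c = -0.8900 + -0.4500i → escape time 5
(row=2, col=2): c = -0.1400 + -0.4500i → escape time 5
(row=3, col=0): c = -1.6400 + -0.8000i → escape time 3
(row=3, col=1): c = -0.8900 + -0.8000i → escape time 4
(row=3, col=2): c = -0.1400 + -0.8000i → escape time 5
(row=4, col=0): c = -1.6400 + -1.1500i → escape time 1
(row=4, col=1): c = -0.8900 + -1.1500i → escape time 3
(row=4, col=2): c = -0.1400 + -1.1500i → escape time 5
(row=5, col=0): c = -1.6400 + -1.5000i → escape time 1
(row=5, col=1): c = -0.8900 + -1.5000i → escape time 2
(row=5, col=2): c = -0.1400 + -1.5000i → escape time 2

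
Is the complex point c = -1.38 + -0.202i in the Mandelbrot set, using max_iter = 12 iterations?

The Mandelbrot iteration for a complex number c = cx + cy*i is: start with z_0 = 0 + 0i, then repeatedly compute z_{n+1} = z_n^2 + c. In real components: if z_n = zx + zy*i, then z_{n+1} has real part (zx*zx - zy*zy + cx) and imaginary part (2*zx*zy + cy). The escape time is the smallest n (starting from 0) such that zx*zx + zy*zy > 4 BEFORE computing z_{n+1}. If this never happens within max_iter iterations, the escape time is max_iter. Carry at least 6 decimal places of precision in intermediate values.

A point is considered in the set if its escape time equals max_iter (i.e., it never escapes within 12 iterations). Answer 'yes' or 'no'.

z_0 = 0 + 0i, c = -1.3800 + -0.2020i
Iter 1: z = -1.3800 + -0.2020i, |z|^2 = 1.9452
Iter 2: z = 0.4836 + 0.3555i, |z|^2 = 0.3603
Iter 3: z = -1.2725 + 0.1419i, |z|^2 = 1.6395
Iter 4: z = 0.2192 + -0.5630i, |z|^2 = 0.3651
Iter 5: z = -1.6490 + -0.4488i, |z|^2 = 2.9205
Iter 6: z = 1.1376 + 1.2782i, |z|^2 = 2.9280
Iter 7: z = -1.7198 + 2.7062i, |z|^2 = 10.2813
Escaped at iteration 7

Answer: no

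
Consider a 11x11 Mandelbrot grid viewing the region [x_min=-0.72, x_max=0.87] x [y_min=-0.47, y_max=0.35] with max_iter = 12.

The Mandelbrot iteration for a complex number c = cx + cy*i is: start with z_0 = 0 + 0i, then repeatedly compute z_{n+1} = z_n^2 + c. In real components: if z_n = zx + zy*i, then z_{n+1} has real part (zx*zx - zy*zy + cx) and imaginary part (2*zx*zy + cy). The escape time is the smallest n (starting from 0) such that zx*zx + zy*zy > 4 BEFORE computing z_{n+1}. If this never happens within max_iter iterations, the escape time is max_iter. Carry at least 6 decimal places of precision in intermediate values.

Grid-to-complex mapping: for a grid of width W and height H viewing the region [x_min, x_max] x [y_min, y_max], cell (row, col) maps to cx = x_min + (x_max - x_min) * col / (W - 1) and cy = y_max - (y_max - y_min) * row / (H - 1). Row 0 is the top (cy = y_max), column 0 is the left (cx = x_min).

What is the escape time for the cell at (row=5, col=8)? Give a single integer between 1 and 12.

z_0 = 0 + 0i, c = 0.5520 + -0.0600i
Iter 1: z = 0.5520 + -0.0600i, |z|^2 = 0.3083
Iter 2: z = 0.8531 + -0.1262i, |z|^2 = 0.7437
Iter 3: z = 1.2638 + -0.2754i, |z|^2 = 1.6732
Iter 4: z = 2.0735 + -0.7561i, |z|^2 = 4.8710
Escaped at iteration 4

Answer: 4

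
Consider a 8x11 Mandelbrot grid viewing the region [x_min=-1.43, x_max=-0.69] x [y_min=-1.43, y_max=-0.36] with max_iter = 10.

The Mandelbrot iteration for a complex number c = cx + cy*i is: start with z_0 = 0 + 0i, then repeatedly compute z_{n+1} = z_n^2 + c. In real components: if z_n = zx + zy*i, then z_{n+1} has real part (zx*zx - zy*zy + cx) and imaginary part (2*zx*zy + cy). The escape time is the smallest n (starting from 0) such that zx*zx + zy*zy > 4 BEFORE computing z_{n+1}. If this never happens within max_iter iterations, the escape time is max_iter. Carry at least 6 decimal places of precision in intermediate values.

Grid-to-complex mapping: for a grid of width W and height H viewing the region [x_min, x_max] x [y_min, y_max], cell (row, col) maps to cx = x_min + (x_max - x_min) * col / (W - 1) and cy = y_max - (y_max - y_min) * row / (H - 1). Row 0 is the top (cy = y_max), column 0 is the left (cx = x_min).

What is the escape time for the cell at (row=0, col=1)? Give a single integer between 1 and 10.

z_0 = 0 + 0i, c = -1.3243 + -0.3600i
Iter 1: z = -1.3243 + -0.3600i, |z|^2 = 1.8833
Iter 2: z = 0.2998 + 0.5935i, |z|^2 = 0.4421
Iter 3: z = -1.5866 + -0.0041i, |z|^2 = 2.5173
Iter 4: z = 1.1930 + -0.3470i, |z|^2 = 1.5437
Iter 5: z = -0.0214 + -1.1880i, |z|^2 = 1.4118
Iter 6: z = -2.7352 + -0.3090i, |z|^2 = 7.5766
Escaped at iteration 6

Answer: 6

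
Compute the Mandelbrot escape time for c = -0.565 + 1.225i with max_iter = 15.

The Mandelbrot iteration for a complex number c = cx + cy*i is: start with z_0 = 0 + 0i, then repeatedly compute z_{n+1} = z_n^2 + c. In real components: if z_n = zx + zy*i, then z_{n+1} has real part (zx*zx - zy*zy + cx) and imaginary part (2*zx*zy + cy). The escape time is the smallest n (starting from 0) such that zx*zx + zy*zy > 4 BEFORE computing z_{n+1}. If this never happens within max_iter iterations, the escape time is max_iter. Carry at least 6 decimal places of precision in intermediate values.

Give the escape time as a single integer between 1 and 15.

z_0 = 0 + 0i, c = -0.5650 + 1.2250i
Iter 1: z = -0.5650 + 1.2250i, |z|^2 = 1.8199
Iter 2: z = -1.7464 + -0.1592i, |z|^2 = 3.0753
Iter 3: z = 2.4596 + 1.7812i, |z|^2 = 9.2222
Escaped at iteration 3

Answer: 3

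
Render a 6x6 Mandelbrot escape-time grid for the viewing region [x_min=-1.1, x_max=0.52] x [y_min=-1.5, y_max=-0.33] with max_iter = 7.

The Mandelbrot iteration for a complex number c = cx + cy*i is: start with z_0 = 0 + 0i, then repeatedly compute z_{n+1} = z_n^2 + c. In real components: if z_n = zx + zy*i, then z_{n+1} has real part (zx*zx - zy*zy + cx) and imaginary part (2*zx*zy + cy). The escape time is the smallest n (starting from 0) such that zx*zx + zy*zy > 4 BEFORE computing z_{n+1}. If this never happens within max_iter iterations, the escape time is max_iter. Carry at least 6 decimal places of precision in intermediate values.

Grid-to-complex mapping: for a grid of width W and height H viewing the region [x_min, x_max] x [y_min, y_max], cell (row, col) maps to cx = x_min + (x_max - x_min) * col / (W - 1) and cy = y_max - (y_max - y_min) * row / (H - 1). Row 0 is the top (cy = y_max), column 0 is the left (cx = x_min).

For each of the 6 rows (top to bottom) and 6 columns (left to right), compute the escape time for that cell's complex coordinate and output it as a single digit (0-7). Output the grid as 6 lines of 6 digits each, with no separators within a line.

Answer: 777775
467774
346753
334742
233322
222222

Derivation:
(row=0, col=0): c = -1.1000 + -0.3300i → escape time 7
(row=0, col=1): c = -0.7760 + -0.3300i → escape time 7
(row=0, col=2): c = -0.4520 + -0.3300i → escape time 7
(row=0, col=3): c = -0.1280 + -0.3300i → escape time 7
(row=0, col=4): c = 0.1960 + -0.3300i → escape time 7
(row=0, col=5): c = 0.5200 + -0.3300i → escape time 5
(row=1, col=0): c = -1.1000 + -0.5640i → escape time 4
(row=1, col=1): c = -0.7760 + -0.5640i → escape time 6
(row=1, col=2): c = -0.4520 + -0.5640i → escape time 7
(row=1, col=3): c = -0.1280 + -0.5640i → escape time 7
(row=1, col=4): c = 0.1960 + -0.5640i → escape time 7
(row=1, col=5): c = 0.5200 + -0.5640i → escape time 4
(row=2, col=0): c = -1.1000 + -0.7980i → escape time 3
(row=2, col=1): c = -0.7760 + -0.7980i → escape time 4
(row=2, col=2): c = -0.4520 + -0.7980i → escape time 6
(row=2, col=3): c = -0.1280 + -0.7980i → escape time 7
(row=2, col=4): c = 0.1960 + -0.7980i → escape time 5
(row=2, col=5): c = 0.5200 + -0.7980i → escape time 3
(row=3, col=0): c = -1.1000 + -1.0320i → escape time 3
(row=3, col=1): c = -0.7760 + -1.0320i → escape time 3
(row=3, col=2): c = -0.4520 + -1.0320i → escape time 4
(row=3, col=3): c = -0.1280 + -1.0320i → escape time 7
(row=3, col=4): c = 0.1960 + -1.0320i → escape time 4
(row=3, col=5): c = 0.5200 + -1.0320i → escape time 2
(row=4, col=0): c = -1.1000 + -1.2660i → escape time 2
(row=4, col=1): c = -0.7760 + -1.2660i → escape time 3
(row=4, col=2): c = -0.4520 + -1.2660i → escape time 3
(row=4, col=3): c = -0.1280 + -1.2660i → escape time 3
(row=4, col=4): c = 0.1960 + -1.2660i → escape time 2
(row=4, col=5): c = 0.5200 + -1.2660i → escape time 2
(row=5, col=0): c = -1.1000 + -1.5000i → escape time 2
(row=5, col=1): c = -0.7760 + -1.5000i → escape time 2
(row=5, col=2): c = -0.4520 + -1.5000i → escape time 2
(row=5, col=3): c = -0.1280 + -1.5000i → escape time 2
(row=5, col=4): c = 0.1960 + -1.5000i → escape time 2
(row=5, col=5): c = 0.5200 + -1.5000i → escape time 2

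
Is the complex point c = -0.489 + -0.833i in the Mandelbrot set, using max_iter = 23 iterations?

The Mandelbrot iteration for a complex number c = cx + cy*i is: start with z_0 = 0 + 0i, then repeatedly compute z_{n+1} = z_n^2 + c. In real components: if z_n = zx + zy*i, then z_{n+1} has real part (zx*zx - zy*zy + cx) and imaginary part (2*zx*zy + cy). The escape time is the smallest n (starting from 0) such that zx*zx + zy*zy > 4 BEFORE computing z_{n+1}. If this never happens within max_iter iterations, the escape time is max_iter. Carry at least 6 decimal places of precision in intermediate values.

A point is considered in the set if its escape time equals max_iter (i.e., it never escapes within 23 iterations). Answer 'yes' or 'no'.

z_0 = 0 + 0i, c = -0.4890 + -0.8330i
Iter 1: z = -0.4890 + -0.8330i, |z|^2 = 0.9330
Iter 2: z = -0.9438 + -0.0183i, |z|^2 = 0.8910
Iter 3: z = 0.4014 + -0.7984i, |z|^2 = 0.7985
Iter 4: z = -0.9654 + -1.4739i, |z|^2 = 3.1043
Iter 5: z = -1.7295 + 2.0127i, |z|^2 = 7.0420
Escaped at iteration 5

Answer: no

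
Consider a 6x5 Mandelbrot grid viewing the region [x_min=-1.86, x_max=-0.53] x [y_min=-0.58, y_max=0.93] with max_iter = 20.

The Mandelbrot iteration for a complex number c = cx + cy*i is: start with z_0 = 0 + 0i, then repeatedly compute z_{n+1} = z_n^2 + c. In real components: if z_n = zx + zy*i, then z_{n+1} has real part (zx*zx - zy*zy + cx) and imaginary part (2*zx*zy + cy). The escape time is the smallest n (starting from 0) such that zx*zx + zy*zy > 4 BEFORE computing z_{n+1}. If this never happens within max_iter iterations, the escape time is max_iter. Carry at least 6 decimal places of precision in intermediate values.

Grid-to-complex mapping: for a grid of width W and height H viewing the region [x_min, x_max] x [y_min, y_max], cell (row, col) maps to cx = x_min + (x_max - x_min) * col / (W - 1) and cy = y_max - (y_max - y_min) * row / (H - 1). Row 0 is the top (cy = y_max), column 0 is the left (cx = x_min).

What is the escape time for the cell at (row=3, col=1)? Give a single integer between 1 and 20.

Answer: 5

Derivation:
z_0 = 0 + 0i, c = -1.5940 + -0.2025i
Iter 1: z = -1.5940 + -0.2025i, |z|^2 = 2.5818
Iter 2: z = 0.9058 + 0.4431i, |z|^2 = 1.0168
Iter 3: z = -0.9698 + 0.6002i, |z|^2 = 1.3007
Iter 4: z = -1.0138 + -1.3666i, |z|^2 = 2.8953
Iter 5: z = -2.4339 + 2.5683i, |z|^2 = 12.5203
Escaped at iteration 5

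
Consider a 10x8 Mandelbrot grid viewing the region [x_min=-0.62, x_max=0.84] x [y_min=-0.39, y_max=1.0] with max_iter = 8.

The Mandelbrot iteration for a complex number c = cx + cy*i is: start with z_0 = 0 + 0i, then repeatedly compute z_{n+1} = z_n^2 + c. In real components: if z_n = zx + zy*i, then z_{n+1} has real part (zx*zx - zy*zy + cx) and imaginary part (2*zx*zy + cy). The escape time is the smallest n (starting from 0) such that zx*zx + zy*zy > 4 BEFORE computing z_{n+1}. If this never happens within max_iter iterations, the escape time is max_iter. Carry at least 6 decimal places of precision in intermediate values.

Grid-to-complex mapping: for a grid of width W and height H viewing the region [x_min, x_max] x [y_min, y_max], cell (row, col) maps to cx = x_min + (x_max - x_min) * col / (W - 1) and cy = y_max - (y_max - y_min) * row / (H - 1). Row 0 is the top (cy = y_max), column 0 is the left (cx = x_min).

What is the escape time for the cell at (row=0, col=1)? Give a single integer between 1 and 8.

Answer: 4

Derivation:
z_0 = 0 + 0i, c = -0.4578 + 1.0000i
Iter 1: z = -0.4578 + 1.0000i, |z|^2 = 1.2096
Iter 2: z = -1.2482 + 0.0844i, |z|^2 = 1.5652
Iter 3: z = 1.0931 + 0.7892i, |z|^2 = 1.8178
Iter 4: z = 0.1144 + 2.7254i, |z|^2 = 7.4408
Escaped at iteration 4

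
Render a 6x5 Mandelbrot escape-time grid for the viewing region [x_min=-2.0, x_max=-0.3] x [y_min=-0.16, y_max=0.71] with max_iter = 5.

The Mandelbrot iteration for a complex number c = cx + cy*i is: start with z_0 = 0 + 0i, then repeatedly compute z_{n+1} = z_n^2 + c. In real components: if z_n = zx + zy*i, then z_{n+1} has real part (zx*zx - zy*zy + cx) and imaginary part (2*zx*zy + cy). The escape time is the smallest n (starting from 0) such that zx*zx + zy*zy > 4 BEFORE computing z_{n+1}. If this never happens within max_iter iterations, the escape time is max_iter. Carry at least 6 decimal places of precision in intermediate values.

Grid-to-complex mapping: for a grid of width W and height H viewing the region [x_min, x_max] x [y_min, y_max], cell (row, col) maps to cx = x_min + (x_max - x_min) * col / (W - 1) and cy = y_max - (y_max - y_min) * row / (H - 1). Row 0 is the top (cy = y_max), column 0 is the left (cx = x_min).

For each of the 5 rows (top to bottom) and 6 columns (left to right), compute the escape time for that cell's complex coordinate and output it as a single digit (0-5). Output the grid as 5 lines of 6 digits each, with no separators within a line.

(row=0, col=0): c = -2.0000 + 0.7100i → escape time 1
(row=0, col=1): c = -1.6600 + 0.7100i → escape time 3
(row=0, col=2): c = -1.3200 + 0.7100i → escape time 3
(row=0, col=3): c = -0.9800 + 0.7100i → escape time 4
(row=0, col=4): c = -0.6400 + 0.7100i → escape time 5
(row=0, col=5): c = -0.3000 + 0.7100i → escape time 5
(row=1, col=0): c = -2.0000 + 0.4925i → escape time 1
(row=1, col=1): c = -1.6600 + 0.4925i → escape time 3
(row=1, col=2): c = -1.3200 + 0.4925i → escape time 4
(row=1, col=3): c = -0.9800 + 0.4925i → escape time 5
(row=1, col=4): c = -0.6400 + 0.4925i → escape time 5
(row=1, col=5): c = -0.3000 + 0.4925i → escape time 5
(row=2, col=0): c = -2.0000 + 0.2750i → escape time 1
(row=2, col=1): c = -1.6600 + 0.2750i → escape time 4
(row=2, col=2): c = -1.3200 + 0.2750i → escape time 5
(row=2, col=3): c = -0.9800 + 0.2750i → escape time 5
(row=2, col=4): c = -0.6400 + 0.2750i → escape time 5
(row=2, col=5): c = -0.3000 + 0.2750i → escape time 5
(row=3, col=0): c = -2.0000 + 0.0575i → escape time 1
(row=3, col=1): c = -1.6600 + 0.0575i → escape time 5
(row=3, col=2): c = -1.3200 + 0.0575i → escape time 5
(row=3, col=3): c = -0.9800 + 0.0575i → escape time 5
(row=3, col=4): c = -0.6400 + 0.0575i → escape time 5
(row=3, col=5): c = -0.3000 + 0.0575i → escape time 5
(row=4, col=0): c = -2.0000 + -0.1600i → escape time 1
(row=4, col=1): c = -1.6600 + -0.1600i → escape time 5
(row=4, col=2): c = -1.3200 + -0.1600i → escape time 5
(row=4, col=3): c = -0.9800 + -0.1600i → escape time 5
(row=4, col=4): c = -0.6400 + -0.1600i → escape time 5
(row=4, col=5): c = -0.3000 + -0.1600i → escape time 5

Answer: 133455
134555
145555
155555
155555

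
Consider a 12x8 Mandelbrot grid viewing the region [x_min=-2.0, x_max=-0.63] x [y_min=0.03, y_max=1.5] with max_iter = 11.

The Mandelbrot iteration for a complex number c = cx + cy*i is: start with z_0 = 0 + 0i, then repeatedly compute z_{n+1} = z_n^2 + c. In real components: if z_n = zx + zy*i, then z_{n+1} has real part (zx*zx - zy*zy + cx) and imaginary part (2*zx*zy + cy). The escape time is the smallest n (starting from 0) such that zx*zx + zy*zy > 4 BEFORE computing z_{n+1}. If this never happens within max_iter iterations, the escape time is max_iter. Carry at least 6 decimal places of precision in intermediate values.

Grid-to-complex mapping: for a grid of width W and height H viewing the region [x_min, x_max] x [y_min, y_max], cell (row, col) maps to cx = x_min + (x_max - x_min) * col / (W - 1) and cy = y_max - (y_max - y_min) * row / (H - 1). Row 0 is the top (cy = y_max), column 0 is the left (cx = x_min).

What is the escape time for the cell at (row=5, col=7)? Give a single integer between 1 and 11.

Answer: 6

Derivation:
z_0 = 0 + 0i, c = -1.1282 + 0.4500i
Iter 1: z = -1.1282 + 0.4500i, |z|^2 = 1.4753
Iter 2: z = -0.0579 + -0.5654i, |z|^2 = 0.3230
Iter 3: z = -1.4445 + 0.5155i, |z|^2 = 2.3522
Iter 4: z = 0.6926 + -1.0391i, |z|^2 = 1.5595
Iter 5: z = -1.7282 + -0.9894i, |z|^2 = 3.9657
Iter 6: z = 0.8797 + 3.8698i, |z|^2 = 15.7495
Escaped at iteration 6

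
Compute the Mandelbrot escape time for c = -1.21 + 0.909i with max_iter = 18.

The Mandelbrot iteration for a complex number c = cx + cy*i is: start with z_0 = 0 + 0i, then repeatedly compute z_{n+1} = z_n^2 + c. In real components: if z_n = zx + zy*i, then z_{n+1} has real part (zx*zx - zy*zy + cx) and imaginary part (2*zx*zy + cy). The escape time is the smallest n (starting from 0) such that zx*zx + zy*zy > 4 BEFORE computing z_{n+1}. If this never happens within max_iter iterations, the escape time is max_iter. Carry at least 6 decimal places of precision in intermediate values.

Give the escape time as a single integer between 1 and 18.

Answer: 3

Derivation:
z_0 = 0 + 0i, c = -1.2100 + 0.9090i
Iter 1: z = -1.2100 + 0.9090i, |z|^2 = 2.2904
Iter 2: z = -0.5722 + -1.2908i, |z|^2 = 1.9935
Iter 3: z = -2.5487 + 2.3861i, |z|^2 = 12.1896
Escaped at iteration 3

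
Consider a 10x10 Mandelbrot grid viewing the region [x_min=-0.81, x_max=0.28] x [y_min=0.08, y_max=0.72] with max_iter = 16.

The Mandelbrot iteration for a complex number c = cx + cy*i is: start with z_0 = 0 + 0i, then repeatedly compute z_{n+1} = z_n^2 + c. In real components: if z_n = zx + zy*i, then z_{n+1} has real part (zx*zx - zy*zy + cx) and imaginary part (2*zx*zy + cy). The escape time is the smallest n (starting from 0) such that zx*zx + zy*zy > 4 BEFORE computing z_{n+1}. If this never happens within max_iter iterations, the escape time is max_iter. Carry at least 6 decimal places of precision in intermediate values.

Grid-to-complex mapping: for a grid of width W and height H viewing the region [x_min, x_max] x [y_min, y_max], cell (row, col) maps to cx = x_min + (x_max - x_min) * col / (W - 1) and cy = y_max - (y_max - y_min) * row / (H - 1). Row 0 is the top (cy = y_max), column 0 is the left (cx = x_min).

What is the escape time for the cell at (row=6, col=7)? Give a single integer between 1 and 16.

z_0 = 0 + 0i, c = 0.0378 + 0.2933i
Iter 1: z = 0.0378 + 0.2933i, |z|^2 = 0.0875
Iter 2: z = -0.0468 + 0.3155i, |z|^2 = 0.1017
Iter 3: z = -0.0596 + 0.2638i, |z|^2 = 0.0731
Iter 4: z = -0.0283 + 0.2619i, |z|^2 = 0.0694
Iter 5: z = -0.0300 + 0.2785i, |z|^2 = 0.0785
Iter 6: z = -0.0389 + 0.2766i, |z|^2 = 0.0780
Iter 7: z = -0.0372 + 0.2718i, |z|^2 = 0.0753
Iter 8: z = -0.0347 + 0.2731i, |z|^2 = 0.0758
Iter 9: z = -0.0356 + 0.2744i, |z|^2 = 0.0765
Iter 10: z = -0.0362 + 0.2738i, |z|^2 = 0.0763
Iter 11: z = -0.0359 + 0.2735i, |z|^2 = 0.0761
Iter 12: z = -0.0357 + 0.2737i, |z|^2 = 0.0762
Iter 13: z = -0.0359 + 0.2738i, |z|^2 = 0.0762
Iter 14: z = -0.0359 + 0.2737i, |z|^2 = 0.0762
Iter 15: z = -0.0358 + 0.2737i, |z|^2 = 0.0762

Answer: 16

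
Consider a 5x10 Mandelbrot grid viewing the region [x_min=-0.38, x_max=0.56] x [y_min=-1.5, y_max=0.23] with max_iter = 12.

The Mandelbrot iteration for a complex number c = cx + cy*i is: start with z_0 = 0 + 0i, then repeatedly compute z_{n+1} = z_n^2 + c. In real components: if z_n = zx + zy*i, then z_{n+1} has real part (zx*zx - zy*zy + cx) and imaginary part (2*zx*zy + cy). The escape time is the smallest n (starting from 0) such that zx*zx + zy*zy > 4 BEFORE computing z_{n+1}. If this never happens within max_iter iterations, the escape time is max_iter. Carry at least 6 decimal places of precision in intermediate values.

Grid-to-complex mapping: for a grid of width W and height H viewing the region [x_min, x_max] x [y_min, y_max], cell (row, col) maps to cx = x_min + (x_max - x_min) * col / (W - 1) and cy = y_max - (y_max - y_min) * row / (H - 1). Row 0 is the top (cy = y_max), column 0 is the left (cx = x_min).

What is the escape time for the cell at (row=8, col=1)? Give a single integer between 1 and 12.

Answer: 2

Derivation:
z_0 = 0 + 0i, c = -0.1450 + -1.3078i
Iter 1: z = -0.1450 + -1.3078i, |z|^2 = 1.7313
Iter 2: z = -1.8343 + -0.9285i, |z|^2 = 4.2267
Escaped at iteration 2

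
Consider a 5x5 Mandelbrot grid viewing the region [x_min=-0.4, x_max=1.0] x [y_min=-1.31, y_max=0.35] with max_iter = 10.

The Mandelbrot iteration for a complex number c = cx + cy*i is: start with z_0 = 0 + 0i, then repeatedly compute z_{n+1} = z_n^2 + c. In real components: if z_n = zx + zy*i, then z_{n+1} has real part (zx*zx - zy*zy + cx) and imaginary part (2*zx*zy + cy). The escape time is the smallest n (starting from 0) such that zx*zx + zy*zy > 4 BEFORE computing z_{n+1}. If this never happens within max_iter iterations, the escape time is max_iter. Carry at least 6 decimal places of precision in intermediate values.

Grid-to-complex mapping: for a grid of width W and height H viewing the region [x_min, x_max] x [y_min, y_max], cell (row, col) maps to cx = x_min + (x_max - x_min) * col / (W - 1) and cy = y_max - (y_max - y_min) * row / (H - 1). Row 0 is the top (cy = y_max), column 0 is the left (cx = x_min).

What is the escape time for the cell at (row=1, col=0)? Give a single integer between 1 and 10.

Answer: 10

Derivation:
z_0 = 0 + 0i, c = -0.4000 + -0.0650i
Iter 1: z = -0.4000 + -0.0650i, |z|^2 = 0.1642
Iter 2: z = -0.2442 + -0.0130i, |z|^2 = 0.0598
Iter 3: z = -0.3405 + -0.0587i, |z|^2 = 0.1194
Iter 4: z = -0.2875 + -0.0251i, |z|^2 = 0.0833
Iter 5: z = -0.3180 + -0.0506i, |z|^2 = 0.1037
Iter 6: z = -0.3014 + -0.0328i, |z|^2 = 0.0919
Iter 7: z = -0.3102 + -0.0452i, |z|^2 = 0.0983
Iter 8: z = -0.3058 + -0.0370i, |z|^2 = 0.0949
Iter 9: z = -0.3078 + -0.0424i, |z|^2 = 0.0966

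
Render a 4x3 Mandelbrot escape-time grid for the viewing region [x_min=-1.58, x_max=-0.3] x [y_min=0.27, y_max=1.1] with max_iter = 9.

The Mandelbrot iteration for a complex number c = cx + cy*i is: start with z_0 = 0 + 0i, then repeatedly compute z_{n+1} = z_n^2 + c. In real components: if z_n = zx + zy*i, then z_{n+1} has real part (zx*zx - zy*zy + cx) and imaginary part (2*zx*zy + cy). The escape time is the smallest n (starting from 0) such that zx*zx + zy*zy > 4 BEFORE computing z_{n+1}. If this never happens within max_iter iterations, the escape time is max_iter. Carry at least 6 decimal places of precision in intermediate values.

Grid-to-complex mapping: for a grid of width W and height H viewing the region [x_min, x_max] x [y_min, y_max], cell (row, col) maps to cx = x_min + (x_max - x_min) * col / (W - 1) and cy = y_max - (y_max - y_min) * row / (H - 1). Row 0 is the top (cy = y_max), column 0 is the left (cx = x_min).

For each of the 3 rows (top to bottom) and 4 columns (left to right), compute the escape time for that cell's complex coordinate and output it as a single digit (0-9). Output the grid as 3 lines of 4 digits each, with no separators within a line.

(row=0, col=0): c = -1.5800 + 1.1000i → escape time 2
(row=0, col=1): c = -1.1533 + 1.1000i → escape time 3
(row=0, col=2): c = -0.7267 + 1.1000i → escape time 3
(row=0, col=3): c = -0.3000 + 1.1000i → escape time 4
(row=1, col=0): c = -1.5800 + 0.6850i → escape time 3
(row=1, col=1): c = -1.1533 + 0.6850i → escape time 3
(row=1, col=2): c = -0.7267 + 0.6850i → escape time 5
(row=1, col=3): c = -0.3000 + 0.6850i → escape time 9
(row=2, col=0): c = -1.5800 + 0.2700i → escape time 4
(row=2, col=1): c = -1.1533 + 0.2700i → escape time 9
(row=2, col=2): c = -0.7267 + 0.2700i → escape time 9
(row=2, col=3): c = -0.3000 + 0.2700i → escape time 9

Answer: 2334
3359
4999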